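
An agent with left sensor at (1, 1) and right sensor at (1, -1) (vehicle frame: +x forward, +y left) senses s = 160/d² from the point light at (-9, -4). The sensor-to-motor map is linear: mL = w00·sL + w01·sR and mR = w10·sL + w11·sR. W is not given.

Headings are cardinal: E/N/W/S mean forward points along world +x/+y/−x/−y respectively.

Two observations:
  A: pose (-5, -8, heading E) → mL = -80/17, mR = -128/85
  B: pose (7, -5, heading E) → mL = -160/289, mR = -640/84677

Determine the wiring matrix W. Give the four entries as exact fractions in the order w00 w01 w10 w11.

-1 0 -1 1

obs A: pose=(-5,-8,E) → sL=80/17, sR=16/5, mL=-80/17, mR=-128/85
obs B: pose=(7,-5,E) → sL=160/289, sR=160/293, mL=-160/289, mR=-640/84677
sensor matrix S = [[80/17, 16/5], [160/289, 160/293]]; det S = 67584/84677
solve [mL_A; mL_B] = S·[w00; w01] and [mR_A; mR_B] = S·[w10; w11]:
  w00 = -1, w01 = 0, w10 = -1, w11 = 1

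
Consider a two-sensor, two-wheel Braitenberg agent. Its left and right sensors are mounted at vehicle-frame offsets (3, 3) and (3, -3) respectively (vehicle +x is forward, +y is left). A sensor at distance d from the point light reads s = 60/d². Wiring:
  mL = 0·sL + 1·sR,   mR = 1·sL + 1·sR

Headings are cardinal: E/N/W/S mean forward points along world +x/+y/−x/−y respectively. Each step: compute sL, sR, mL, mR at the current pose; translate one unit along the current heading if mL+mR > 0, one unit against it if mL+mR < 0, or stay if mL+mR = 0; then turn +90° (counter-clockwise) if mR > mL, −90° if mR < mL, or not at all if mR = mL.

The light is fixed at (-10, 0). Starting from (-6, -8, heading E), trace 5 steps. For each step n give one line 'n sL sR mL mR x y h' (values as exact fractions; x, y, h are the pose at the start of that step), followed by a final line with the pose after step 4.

0 30/37 6/17 6/17 732/629 -6 -8 E
1 60/29 60/89 60/89 7080/2581 -5 -8 N
2 15/26 3 3 93/26 -5 -7 W
3 60/149 60/101 60/101 15000/15049 -6 -7 S
4 30/37 6/17 6/17 732/629 -6 -8 E
final -5 -8 N

n=0: pose=(-6,-8,E); sL=30/37, sR=6/17; mL=6/17, mR=732/629; mL+mR=954/629 → advance +1; mR−mL=30/37 → turn +1·90°
n=1: pose=(-5,-8,N); sL=60/29, sR=60/89; mL=60/89, mR=7080/2581; mL+mR=8820/2581 → advance +1; mR−mL=60/29 → turn +1·90°
n=2: pose=(-5,-7,W); sL=15/26, sR=3; mL=3, mR=93/26; mL+mR=171/26 → advance +1; mR−mL=15/26 → turn +1·90°
n=3: pose=(-6,-7,S); sL=60/149, sR=60/101; mL=60/101, mR=15000/15049; mL+mR=23940/15049 → advance +1; mR−mL=60/149 → turn +1·90°
n=4: pose=(-6,-8,E); sL=30/37, sR=6/17; mL=6/17, mR=732/629; mL+mR=954/629 → advance +1; mR−mL=30/37 → turn +1·90°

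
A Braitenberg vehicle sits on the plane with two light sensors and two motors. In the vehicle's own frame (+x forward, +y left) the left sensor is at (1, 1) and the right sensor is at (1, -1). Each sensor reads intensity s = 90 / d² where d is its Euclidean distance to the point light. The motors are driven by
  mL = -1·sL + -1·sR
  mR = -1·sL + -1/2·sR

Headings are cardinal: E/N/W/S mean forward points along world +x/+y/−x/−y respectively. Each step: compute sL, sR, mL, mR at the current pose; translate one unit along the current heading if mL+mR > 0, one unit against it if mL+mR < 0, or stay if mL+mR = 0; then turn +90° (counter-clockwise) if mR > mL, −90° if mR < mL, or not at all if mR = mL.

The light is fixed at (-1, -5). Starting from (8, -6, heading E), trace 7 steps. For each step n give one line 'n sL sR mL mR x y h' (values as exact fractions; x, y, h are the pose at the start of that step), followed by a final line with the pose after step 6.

0 9/10 45/52 -459/260 -693/520 8 -6 E
1 90/49 10/9 -1300/441 -1055/441 7 -6 N
2 45/29 9/5 -486/145 -711/290 7 -7 W
3 90/109 90/73 -16380/7957 -11475/7957 8 -7 S
4 9/10 45/52 -459/260 -693/520 8 -6 E
5 90/49 10/9 -1300/441 -1055/441 7 -6 N
6 45/29 9/5 -486/145 -711/290 7 -7 W
final 8 -7 S

n=0: pose=(8,-6,E); sL=9/10, sR=45/52; mL=-459/260, mR=-693/520; mL+mR=-1611/520 → advance -1; mR−mL=45/104 → turn +1·90°
n=1: pose=(7,-6,N); sL=90/49, sR=10/9; mL=-1300/441, mR=-1055/441; mL+mR=-785/147 → advance -1; mR−mL=5/9 → turn +1·90°
n=2: pose=(7,-7,W); sL=45/29, sR=9/5; mL=-486/145, mR=-711/290; mL+mR=-1683/290 → advance -1; mR−mL=9/10 → turn +1·90°
n=3: pose=(8,-7,S); sL=90/109, sR=90/73; mL=-16380/7957, mR=-11475/7957; mL+mR=-27855/7957 → advance -1; mR−mL=45/73 → turn +1·90°
n=4: pose=(8,-6,E); sL=9/10, sR=45/52; mL=-459/260, mR=-693/520; mL+mR=-1611/520 → advance -1; mR−mL=45/104 → turn +1·90°
n=5: pose=(7,-6,N); sL=90/49, sR=10/9; mL=-1300/441, mR=-1055/441; mL+mR=-785/147 → advance -1; mR−mL=5/9 → turn +1·90°
n=6: pose=(7,-7,W); sL=45/29, sR=9/5; mL=-486/145, mR=-711/290; mL+mR=-1683/290 → advance -1; mR−mL=9/10 → turn +1·90°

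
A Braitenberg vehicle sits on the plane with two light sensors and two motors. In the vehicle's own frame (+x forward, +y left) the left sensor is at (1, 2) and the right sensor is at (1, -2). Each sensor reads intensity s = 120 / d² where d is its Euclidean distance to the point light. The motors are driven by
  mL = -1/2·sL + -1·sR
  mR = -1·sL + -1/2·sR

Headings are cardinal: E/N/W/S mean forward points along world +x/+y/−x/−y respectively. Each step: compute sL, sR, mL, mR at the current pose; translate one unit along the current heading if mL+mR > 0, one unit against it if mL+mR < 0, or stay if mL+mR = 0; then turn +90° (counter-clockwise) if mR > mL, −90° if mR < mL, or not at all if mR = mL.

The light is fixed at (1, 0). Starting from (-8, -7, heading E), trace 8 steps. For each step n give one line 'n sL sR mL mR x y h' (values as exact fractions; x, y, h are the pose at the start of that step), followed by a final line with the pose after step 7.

0 120/89 24/29 -3876/2581 -4548/2581 -8 -7 E
1 15/16 15/26 -435/416 -255/208 -9 -7 S
2 24/37 120/137 -6084/5069 -5508/5069 -9 -6 W
3 60/49 12/17 -1098/833 -1314/833 -8 -6 S
4 120/149 120/109 -24420/16241 -22020/16241 -8 -5 W
5 5/3 15/17 -175/102 -215/102 -7 -5 S
6 40/39 24/17 -1276/663 -1148/663 -7 -4 W
7 12/5 60/53 -618/265 -786/265 -6 -4 S
final -6 -3 W

n=0: pose=(-8,-7,E); sL=120/89, sR=24/29; mL=-3876/2581, mR=-4548/2581; mL+mR=-8424/2581 → advance -1; mR−mL=-672/2581 → turn -1·90°
n=1: pose=(-9,-7,S); sL=15/16, sR=15/26; mL=-435/416, mR=-255/208; mL+mR=-945/416 → advance -1; mR−mL=-75/416 → turn -1·90°
n=2: pose=(-9,-6,W); sL=24/37, sR=120/137; mL=-6084/5069, mR=-5508/5069; mL+mR=-11592/5069 → advance -1; mR−mL=576/5069 → turn +1·90°
n=3: pose=(-8,-6,S); sL=60/49, sR=12/17; mL=-1098/833, mR=-1314/833; mL+mR=-2412/833 → advance -1; mR−mL=-216/833 → turn -1·90°
n=4: pose=(-8,-5,W); sL=120/149, sR=120/109; mL=-24420/16241, mR=-22020/16241; mL+mR=-46440/16241 → advance -1; mR−mL=2400/16241 → turn +1·90°
n=5: pose=(-7,-5,S); sL=5/3, sR=15/17; mL=-175/102, mR=-215/102; mL+mR=-65/17 → advance -1; mR−mL=-20/51 → turn -1·90°
n=6: pose=(-7,-4,W); sL=40/39, sR=24/17; mL=-1276/663, mR=-1148/663; mL+mR=-808/221 → advance -1; mR−mL=128/663 → turn +1·90°
n=7: pose=(-6,-4,S); sL=12/5, sR=60/53; mL=-618/265, mR=-786/265; mL+mR=-1404/265 → advance -1; mR−mL=-168/265 → turn -1·90°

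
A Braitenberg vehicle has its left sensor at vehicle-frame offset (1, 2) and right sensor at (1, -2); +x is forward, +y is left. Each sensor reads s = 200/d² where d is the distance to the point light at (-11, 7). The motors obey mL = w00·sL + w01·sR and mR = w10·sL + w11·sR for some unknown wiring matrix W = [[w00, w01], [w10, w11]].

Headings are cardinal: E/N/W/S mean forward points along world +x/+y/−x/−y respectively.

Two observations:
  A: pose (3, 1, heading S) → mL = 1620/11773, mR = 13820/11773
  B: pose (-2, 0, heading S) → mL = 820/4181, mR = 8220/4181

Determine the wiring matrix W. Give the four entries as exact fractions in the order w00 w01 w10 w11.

1 -1/2 1 1/2

obs A: pose=(3,1,S) → sL=40/61, sR=200/193, mL=1620/11773, mR=13820/11773
obs B: pose=(-2,0,S) → sL=40/37, sR=200/113, mL=820/4181, mR=8220/4181
sensor matrix S = [[40/61, 200/193], [40/37, 200/113]]; det S = 1984000/49222913
solve [mL_A; mL_B] = S·[w00; w01] and [mR_A; mR_B] = S·[w10; w11]:
  w00 = 1, w01 = -1/2, w10 = 1, w11 = 1/2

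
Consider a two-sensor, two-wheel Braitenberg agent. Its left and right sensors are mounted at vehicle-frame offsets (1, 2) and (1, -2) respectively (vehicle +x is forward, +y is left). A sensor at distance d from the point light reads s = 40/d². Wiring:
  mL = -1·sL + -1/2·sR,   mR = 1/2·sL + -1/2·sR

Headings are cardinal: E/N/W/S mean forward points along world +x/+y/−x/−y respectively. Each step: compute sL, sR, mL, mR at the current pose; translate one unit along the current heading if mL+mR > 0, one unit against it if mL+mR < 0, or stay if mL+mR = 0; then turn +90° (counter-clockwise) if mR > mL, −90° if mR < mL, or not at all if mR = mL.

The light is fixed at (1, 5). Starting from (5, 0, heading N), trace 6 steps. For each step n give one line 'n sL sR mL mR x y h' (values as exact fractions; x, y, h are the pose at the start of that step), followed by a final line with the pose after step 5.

0 2 10/13 -31/13 8/13 5 0 N
1 40/73 8/5 -492/365 -192/365 5 -1 W
2 20/49 20/29 -1070/1421 -200/1421 6 -1 S
3 8/9 8/17 -172/153 32/153 6 0 E
4 2 10/13 -31/13 8/13 5 0 N
5 40/73 8/5 -492/365 -192/365 5 -1 W
final 6 -1 S

n=0: pose=(5,0,N); sL=2, sR=10/13; mL=-31/13, mR=8/13; mL+mR=-23/13 → advance -1; mR−mL=3 → turn +1·90°
n=1: pose=(5,-1,W); sL=40/73, sR=8/5; mL=-492/365, mR=-192/365; mL+mR=-684/365 → advance -1; mR−mL=60/73 → turn +1·90°
n=2: pose=(6,-1,S); sL=20/49, sR=20/29; mL=-1070/1421, mR=-200/1421; mL+mR=-1270/1421 → advance -1; mR−mL=30/49 → turn +1·90°
n=3: pose=(6,0,E); sL=8/9, sR=8/17; mL=-172/153, mR=32/153; mL+mR=-140/153 → advance -1; mR−mL=4/3 → turn +1·90°
n=4: pose=(5,0,N); sL=2, sR=10/13; mL=-31/13, mR=8/13; mL+mR=-23/13 → advance -1; mR−mL=3 → turn +1·90°
n=5: pose=(5,-1,W); sL=40/73, sR=8/5; mL=-492/365, mR=-192/365; mL+mR=-684/365 → advance -1; mR−mL=60/73 → turn +1·90°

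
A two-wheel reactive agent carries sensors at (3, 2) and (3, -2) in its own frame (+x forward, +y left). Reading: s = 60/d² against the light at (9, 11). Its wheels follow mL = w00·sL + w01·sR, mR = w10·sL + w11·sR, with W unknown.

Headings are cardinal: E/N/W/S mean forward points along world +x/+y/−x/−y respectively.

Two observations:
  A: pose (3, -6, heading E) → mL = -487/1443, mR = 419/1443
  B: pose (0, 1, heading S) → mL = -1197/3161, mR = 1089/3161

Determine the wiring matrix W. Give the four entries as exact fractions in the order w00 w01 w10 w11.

obs A: pose=(3,-6,E) → sL=10/39, sR=6/37, mL=-487/1443, mR=419/1443
obs B: pose=(0,1,S) → sL=30/109, sR=6/29, mL=-1197/3161, mR=1089/3161
sensor matrix S = [[10/39, 6/37], [30/109, 6/29]]; det S = 12800/1520441
solve [mL_A; mL_B] = S·[w00; w01] and [mR_A; mR_B] = S·[w10; w11]:
  w00 = -1, w01 = -1/2, w10 = 1/2, w11 = 1

-1 -1/2 1/2 1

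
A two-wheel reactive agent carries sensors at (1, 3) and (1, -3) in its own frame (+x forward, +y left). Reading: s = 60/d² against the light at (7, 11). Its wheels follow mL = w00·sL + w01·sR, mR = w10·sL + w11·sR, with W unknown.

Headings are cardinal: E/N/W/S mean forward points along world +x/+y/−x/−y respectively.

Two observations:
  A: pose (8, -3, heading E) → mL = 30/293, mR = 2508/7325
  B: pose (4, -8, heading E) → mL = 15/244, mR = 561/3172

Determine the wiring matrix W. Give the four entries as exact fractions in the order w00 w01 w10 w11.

obs A: pose=(8,-3,E) → sL=12/25, sR=60/293, mL=30/293, mR=2508/7325
obs B: pose=(4,-8,E) → sL=3/13, sR=15/122, mL=15/244, mR=561/3172
sensor matrix S = [[12/25, 60/293], [3/13, 15/122]]; det S = 13662/1161745
solve [mL_A; mL_B] = S·[w00; w01] and [mR_A; mR_B] = S·[w10; w11]:
  w00 = 0, w01 = 1/2, w10 = 1/2, w11 = 1/2

0 1/2 1/2 1/2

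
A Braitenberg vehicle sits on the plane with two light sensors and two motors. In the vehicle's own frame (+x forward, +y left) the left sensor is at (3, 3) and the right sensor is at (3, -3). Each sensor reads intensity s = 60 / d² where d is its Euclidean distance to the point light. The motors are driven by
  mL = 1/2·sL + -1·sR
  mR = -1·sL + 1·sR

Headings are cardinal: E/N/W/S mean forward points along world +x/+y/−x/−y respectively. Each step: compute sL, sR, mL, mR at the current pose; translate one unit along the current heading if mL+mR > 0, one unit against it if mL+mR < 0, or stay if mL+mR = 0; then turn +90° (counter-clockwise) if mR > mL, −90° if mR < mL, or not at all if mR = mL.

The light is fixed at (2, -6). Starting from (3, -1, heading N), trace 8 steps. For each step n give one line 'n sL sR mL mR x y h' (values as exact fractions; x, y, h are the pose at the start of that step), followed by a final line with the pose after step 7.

0 15/17 3/4 -21/68 -9/68 3 -1 N
1 12 60/53 258/53 -576/53 3 -2 W
2 6/5 30/37 -39/185 -72/185 4 -2 N
3 60/61 12/5 -582/305 432/305 4 -3 E
4 3/2 15/13 -21/52 -9/26 3 -3 N
5 12 60/29 114/29 -288/29 3 -4 W
6 30/13 6/5 -3/65 -72/65 4 -4 N
7 60/41 60/29 -1590/1189 720/1189 4 -5 E
final 3 -5 N

n=0: pose=(3,-1,N); sL=15/17, sR=3/4; mL=-21/68, mR=-9/68; mL+mR=-15/34 → advance -1; mR−mL=3/17 → turn +1·90°
n=1: pose=(3,-2,W); sL=12, sR=60/53; mL=258/53, mR=-576/53; mL+mR=-6 → advance -1; mR−mL=-834/53 → turn -1·90°
n=2: pose=(4,-2,N); sL=6/5, sR=30/37; mL=-39/185, mR=-72/185; mL+mR=-3/5 → advance -1; mR−mL=-33/185 → turn -1·90°
n=3: pose=(4,-3,E); sL=60/61, sR=12/5; mL=-582/305, mR=432/305; mL+mR=-30/61 → advance -1; mR−mL=1014/305 → turn +1·90°
n=4: pose=(3,-3,N); sL=3/2, sR=15/13; mL=-21/52, mR=-9/26; mL+mR=-3/4 → advance -1; mR−mL=3/52 → turn +1·90°
n=5: pose=(3,-4,W); sL=12, sR=60/29; mL=114/29, mR=-288/29; mL+mR=-6 → advance -1; mR−mL=-402/29 → turn -1·90°
n=6: pose=(4,-4,N); sL=30/13, sR=6/5; mL=-3/65, mR=-72/65; mL+mR=-15/13 → advance -1; mR−mL=-69/65 → turn -1·90°
n=7: pose=(4,-5,E); sL=60/41, sR=60/29; mL=-1590/1189, mR=720/1189; mL+mR=-30/41 → advance -1; mR−mL=2310/1189 → turn +1·90°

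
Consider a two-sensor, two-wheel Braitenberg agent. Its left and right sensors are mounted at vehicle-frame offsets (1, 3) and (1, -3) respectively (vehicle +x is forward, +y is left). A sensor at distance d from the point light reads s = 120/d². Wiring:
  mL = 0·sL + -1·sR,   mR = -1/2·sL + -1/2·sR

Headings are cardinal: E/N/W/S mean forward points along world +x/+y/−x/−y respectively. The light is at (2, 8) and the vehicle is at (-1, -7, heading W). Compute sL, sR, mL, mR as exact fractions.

6/17 3/4 -3/4 -75/136

left sensor world pos  = (-2, -10); dL² = 340
right sensor world pos = (-2, -4); dR² = 160
sL = 120/340 = 6/17
sR = 120/160 = 3/4
mL = 0·sL + -1·sR = -3/4
mR = -1/2·sL + -1/2·sR = -75/136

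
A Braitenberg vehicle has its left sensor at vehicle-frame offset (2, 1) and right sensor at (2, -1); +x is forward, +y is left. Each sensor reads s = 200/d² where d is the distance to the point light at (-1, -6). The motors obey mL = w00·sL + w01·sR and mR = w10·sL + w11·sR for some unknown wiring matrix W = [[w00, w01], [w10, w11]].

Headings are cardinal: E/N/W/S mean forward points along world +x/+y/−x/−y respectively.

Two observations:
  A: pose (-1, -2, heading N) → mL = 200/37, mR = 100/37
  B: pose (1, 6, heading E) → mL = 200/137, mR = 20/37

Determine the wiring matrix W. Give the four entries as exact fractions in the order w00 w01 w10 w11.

0 1 1/2 0

obs A: pose=(-1,-2,N) → sL=200/37, sR=200/37, mL=200/37, mR=100/37
obs B: pose=(1,6,E) → sL=40/37, sR=200/137, mL=200/137, mR=20/37
sensor matrix S = [[200/37, 200/37], [40/37, 200/137]]; det S = 384000/187553
solve [mL_A; mL_B] = S·[w00; w01] and [mR_A; mR_B] = S·[w10; w11]:
  w00 = 0, w01 = 1, w10 = 1/2, w11 = 0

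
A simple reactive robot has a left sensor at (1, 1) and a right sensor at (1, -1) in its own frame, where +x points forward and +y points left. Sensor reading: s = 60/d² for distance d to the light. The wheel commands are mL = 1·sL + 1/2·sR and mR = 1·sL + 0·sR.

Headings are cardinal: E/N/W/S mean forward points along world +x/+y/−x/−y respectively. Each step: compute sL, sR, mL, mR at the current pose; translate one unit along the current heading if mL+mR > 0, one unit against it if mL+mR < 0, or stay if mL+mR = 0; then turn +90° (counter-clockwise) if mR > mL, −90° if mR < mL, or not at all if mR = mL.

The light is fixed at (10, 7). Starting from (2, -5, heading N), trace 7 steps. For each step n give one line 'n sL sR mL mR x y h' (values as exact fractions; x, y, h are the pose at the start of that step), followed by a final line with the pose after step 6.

0 30/101 6/17 813/1717 30/101 2 -5 N
1 60/149 60/193 16050/28757 60/149 2 -4 E
2 1/3 15/52 149/312 1/3 3 -4 S
3 60/233 12/37 3618/8621 60/233 3 -5 W
4 30/101 6/17 813/1717 30/101 2 -5 N
5 60/149 60/193 16050/28757 60/149 2 -4 E
6 1/3 15/52 149/312 1/3 3 -4 S
final 3 -5 W

n=0: pose=(2,-5,N); sL=30/101, sR=6/17; mL=813/1717, mR=30/101; mL+mR=1323/1717 → advance +1; mR−mL=-3/17 → turn -1·90°
n=1: pose=(2,-4,E); sL=60/149, sR=60/193; mL=16050/28757, mR=60/149; mL+mR=27630/28757 → advance +1; mR−mL=-30/193 → turn -1·90°
n=2: pose=(3,-4,S); sL=1/3, sR=15/52; mL=149/312, mR=1/3; mL+mR=253/312 → advance +1; mR−mL=-15/104 → turn -1·90°
n=3: pose=(3,-5,W); sL=60/233, sR=12/37; mL=3618/8621, mR=60/233; mL+mR=5838/8621 → advance +1; mR−mL=-6/37 → turn -1·90°
n=4: pose=(2,-5,N); sL=30/101, sR=6/17; mL=813/1717, mR=30/101; mL+mR=1323/1717 → advance +1; mR−mL=-3/17 → turn -1·90°
n=5: pose=(2,-4,E); sL=60/149, sR=60/193; mL=16050/28757, mR=60/149; mL+mR=27630/28757 → advance +1; mR−mL=-30/193 → turn -1·90°
n=6: pose=(3,-4,S); sL=1/3, sR=15/52; mL=149/312, mR=1/3; mL+mR=253/312 → advance +1; mR−mL=-15/104 → turn -1·90°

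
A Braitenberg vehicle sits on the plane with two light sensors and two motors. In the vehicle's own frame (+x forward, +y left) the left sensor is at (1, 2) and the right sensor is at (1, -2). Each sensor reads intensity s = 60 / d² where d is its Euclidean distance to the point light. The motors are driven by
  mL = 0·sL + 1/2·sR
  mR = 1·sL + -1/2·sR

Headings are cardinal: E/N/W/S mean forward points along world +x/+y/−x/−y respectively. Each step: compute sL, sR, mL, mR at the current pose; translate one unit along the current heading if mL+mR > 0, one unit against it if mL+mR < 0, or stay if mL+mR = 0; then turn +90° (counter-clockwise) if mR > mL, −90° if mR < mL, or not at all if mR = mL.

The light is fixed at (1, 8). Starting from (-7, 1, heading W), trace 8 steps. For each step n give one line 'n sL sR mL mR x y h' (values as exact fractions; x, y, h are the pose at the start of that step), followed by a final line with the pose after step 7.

0 10/27 30/53 15/53 125/1431 -7 1 W
1 60/157 12/17 6/17 78/2669 -8 1 N
2 3/4 15/32 15/64 33/64 -8 2 E
3 12/25 60/61 30/61 -18/1525 -7 2 N
4 30/29 30/49 15/49 1035/1421 -7 3 E
5 60/97 60/41 30/41 -450/3977 -6 3 N
6 3/2 5/6 5/12 13/12 -6 4 E
7 60/73 12/5 6/5 -138/365 -5 4 N
final -5 5 E

n=0: pose=(-7,1,W); sL=10/27, sR=30/53; mL=15/53, mR=125/1431; mL+mR=10/27 → advance +1; mR−mL=-280/1431 → turn -1·90°
n=1: pose=(-8,1,N); sL=60/157, sR=12/17; mL=6/17, mR=78/2669; mL+mR=60/157 → advance +1; mR−mL=-864/2669 → turn -1·90°
n=2: pose=(-8,2,E); sL=3/4, sR=15/32; mL=15/64, mR=33/64; mL+mR=3/4 → advance +1; mR−mL=9/32 → turn +1·90°
n=3: pose=(-7,2,N); sL=12/25, sR=60/61; mL=30/61, mR=-18/1525; mL+mR=12/25 → advance +1; mR−mL=-768/1525 → turn -1·90°
n=4: pose=(-7,3,E); sL=30/29, sR=30/49; mL=15/49, mR=1035/1421; mL+mR=30/29 → advance +1; mR−mL=600/1421 → turn +1·90°
n=5: pose=(-6,3,N); sL=60/97, sR=60/41; mL=30/41, mR=-450/3977; mL+mR=60/97 → advance +1; mR−mL=-3360/3977 → turn -1·90°
n=6: pose=(-6,4,E); sL=3/2, sR=5/6; mL=5/12, mR=13/12; mL+mR=3/2 → advance +1; mR−mL=2/3 → turn +1·90°
n=7: pose=(-5,4,N); sL=60/73, sR=12/5; mL=6/5, mR=-138/365; mL+mR=60/73 → advance +1; mR−mL=-576/365 → turn -1·90°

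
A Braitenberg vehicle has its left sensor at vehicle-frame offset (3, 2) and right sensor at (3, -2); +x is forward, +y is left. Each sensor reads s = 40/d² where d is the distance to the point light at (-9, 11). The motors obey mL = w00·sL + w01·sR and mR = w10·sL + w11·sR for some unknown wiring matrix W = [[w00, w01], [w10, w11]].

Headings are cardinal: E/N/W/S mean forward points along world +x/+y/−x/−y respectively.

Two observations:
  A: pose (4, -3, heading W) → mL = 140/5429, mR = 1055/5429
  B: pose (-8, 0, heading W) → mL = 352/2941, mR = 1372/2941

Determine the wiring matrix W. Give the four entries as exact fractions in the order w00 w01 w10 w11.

obs A: pose=(4,-3,W) → sL=10/89, sR=10/61, mL=140/5429, mR=1055/5429
obs B: pose=(-8,0,W) → sL=40/173, sR=8/17, mL=352/2941, mR=1372/2941
sensor matrix S = [[10/89, 10/61], [40/173, 8/17]]; det S = 239040/15966689
solve [mL_A; mL_B] = S·[w00; w01] and [mR_A; mR_B] = S·[w10; w11]:
  w00 = -1/2, w01 = 1/2, w10 = 1, w11 = 1/2

-1/2 1/2 1 1/2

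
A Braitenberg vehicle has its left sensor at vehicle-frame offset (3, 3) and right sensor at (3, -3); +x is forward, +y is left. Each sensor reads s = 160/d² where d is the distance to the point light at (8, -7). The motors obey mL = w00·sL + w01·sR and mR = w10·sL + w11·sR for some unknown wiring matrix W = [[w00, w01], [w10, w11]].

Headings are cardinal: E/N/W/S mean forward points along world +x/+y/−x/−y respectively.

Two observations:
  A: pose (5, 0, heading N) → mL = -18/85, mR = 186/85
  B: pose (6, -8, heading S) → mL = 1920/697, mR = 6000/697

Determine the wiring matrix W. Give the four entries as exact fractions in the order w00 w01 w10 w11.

1/2 -1/2 1/2 1

obs A: pose=(5,0,N) → sL=20/17, sR=8/5, mL=-18/85, mR=186/85
obs B: pose=(6,-8,S) → sL=160/17, sR=160/41, mL=1920/697, mR=6000/697
sensor matrix S = [[20/17, 8/5], [160/17, 160/41]]; det S = -7296/697
solve [mL_A; mL_B] = S·[w00; w01] and [mR_A; mR_B] = S·[w10; w11]:
  w00 = 1/2, w01 = -1/2, w10 = 1/2, w11 = 1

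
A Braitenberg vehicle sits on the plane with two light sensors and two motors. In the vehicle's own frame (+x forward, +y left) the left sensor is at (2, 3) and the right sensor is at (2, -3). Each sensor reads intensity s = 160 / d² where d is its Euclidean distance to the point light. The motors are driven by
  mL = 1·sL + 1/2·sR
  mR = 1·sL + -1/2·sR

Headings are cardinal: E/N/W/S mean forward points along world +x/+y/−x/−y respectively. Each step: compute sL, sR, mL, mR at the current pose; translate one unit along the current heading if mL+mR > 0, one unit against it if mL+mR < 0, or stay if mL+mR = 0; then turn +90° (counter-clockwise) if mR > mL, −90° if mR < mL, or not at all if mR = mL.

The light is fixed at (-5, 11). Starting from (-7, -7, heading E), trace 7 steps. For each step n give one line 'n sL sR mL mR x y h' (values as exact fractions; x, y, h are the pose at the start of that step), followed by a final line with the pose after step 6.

0 32/45 160/441 656/735 1168/2205 -7 -7 E
1 40/101 5/13 1545/2626 535/2626 -6 -7 S
2 160/493 32/53 16368/26129 592/26129 -6 -8 W
3 80/157 16/29 3576/4553 1064/4553 -7 -8 N
4 32/45 160/441 656/735 1168/2205 -7 -7 E
5 40/101 5/13 1545/2626 535/2626 -6 -7 S
6 160/493 32/53 16368/26129 592/26129 -6 -8 W
final -7 -8 N

n=0: pose=(-7,-7,E); sL=32/45, sR=160/441; mL=656/735, mR=1168/2205; mL+mR=64/45 → advance +1; mR−mL=-160/441 → turn -1·90°
n=1: pose=(-6,-7,S); sL=40/101, sR=5/13; mL=1545/2626, mR=535/2626; mL+mR=80/101 → advance +1; mR−mL=-5/13 → turn -1·90°
n=2: pose=(-6,-8,W); sL=160/493, sR=32/53; mL=16368/26129, mR=592/26129; mL+mR=320/493 → advance +1; mR−mL=-32/53 → turn -1·90°
n=3: pose=(-7,-8,N); sL=80/157, sR=16/29; mL=3576/4553, mR=1064/4553; mL+mR=160/157 → advance +1; mR−mL=-16/29 → turn -1·90°
n=4: pose=(-7,-7,E); sL=32/45, sR=160/441; mL=656/735, mR=1168/2205; mL+mR=64/45 → advance +1; mR−mL=-160/441 → turn -1·90°
n=5: pose=(-6,-7,S); sL=40/101, sR=5/13; mL=1545/2626, mR=535/2626; mL+mR=80/101 → advance +1; mR−mL=-5/13 → turn -1·90°
n=6: pose=(-6,-8,W); sL=160/493, sR=32/53; mL=16368/26129, mR=592/26129; mL+mR=320/493 → advance +1; mR−mL=-32/53 → turn -1·90°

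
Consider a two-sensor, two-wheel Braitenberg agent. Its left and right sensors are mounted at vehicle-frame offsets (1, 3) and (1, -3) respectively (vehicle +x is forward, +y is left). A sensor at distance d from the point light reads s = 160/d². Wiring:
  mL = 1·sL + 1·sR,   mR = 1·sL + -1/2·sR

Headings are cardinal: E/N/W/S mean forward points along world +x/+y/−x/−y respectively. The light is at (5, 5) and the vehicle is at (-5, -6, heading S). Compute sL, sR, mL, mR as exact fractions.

160/193 160/313 80960/60409 34640/60409

left sensor world pos  = (-2, -7); dL² = 193
right sensor world pos = (-8, -7); dR² = 313
sL = 160/193 = 160/193
sR = 160/313 = 160/313
mL = 1·sL + 1·sR = 80960/60409
mR = 1·sL + -1/2·sR = 34640/60409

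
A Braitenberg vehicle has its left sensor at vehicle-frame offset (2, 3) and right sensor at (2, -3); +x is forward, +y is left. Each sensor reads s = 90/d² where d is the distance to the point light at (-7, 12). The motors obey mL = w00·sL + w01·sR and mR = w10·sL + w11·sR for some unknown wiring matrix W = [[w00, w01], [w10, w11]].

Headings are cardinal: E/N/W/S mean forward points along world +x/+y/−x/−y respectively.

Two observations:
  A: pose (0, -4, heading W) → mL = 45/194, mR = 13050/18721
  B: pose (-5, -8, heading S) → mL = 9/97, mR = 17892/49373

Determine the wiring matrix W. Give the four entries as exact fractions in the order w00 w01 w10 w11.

0 1/2 1 1

obs A: pose=(0,-4,W) → sL=45/193, sR=45/97, mL=45/194, mR=13050/18721
obs B: pose=(-5,-8,S) → sL=90/509, sR=18/97, mL=9/97, mR=17892/49373
sensor matrix S = [[45/193, 45/97], [90/509, 18/97]]; det S = -369360/9528989
solve [mL_A; mL_B] = S·[w00; w01] and [mR_A; mR_B] = S·[w10; w11]:
  w00 = 0, w01 = 1/2, w10 = 1, w11 = 1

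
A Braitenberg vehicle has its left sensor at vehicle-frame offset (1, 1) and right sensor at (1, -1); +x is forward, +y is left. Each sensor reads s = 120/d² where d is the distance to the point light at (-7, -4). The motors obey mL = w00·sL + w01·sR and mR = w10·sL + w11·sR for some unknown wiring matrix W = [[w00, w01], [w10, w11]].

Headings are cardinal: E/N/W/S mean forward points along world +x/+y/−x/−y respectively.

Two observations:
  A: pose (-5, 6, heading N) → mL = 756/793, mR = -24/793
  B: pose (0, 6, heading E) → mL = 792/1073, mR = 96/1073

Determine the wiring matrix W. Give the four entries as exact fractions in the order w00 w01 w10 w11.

obs A: pose=(-5,6,N) → sL=60/61, sR=12/13, mL=756/793, mR=-24/793
obs B: pose=(0,6,E) → sL=24/37, sR=24/29, mL=792/1073, mR=96/1073
sensor matrix S = [[60/61, 12/13], [24/37, 24/29]]; det S = 183168/850889
solve [mL_A; mL_B] = S·[w00; w01] and [mR_A; mR_B] = S·[w10; w11]:
  w00 = 1/2, w01 = 1/2, w10 = -1/2, w11 = 1/2

1/2 1/2 -1/2 1/2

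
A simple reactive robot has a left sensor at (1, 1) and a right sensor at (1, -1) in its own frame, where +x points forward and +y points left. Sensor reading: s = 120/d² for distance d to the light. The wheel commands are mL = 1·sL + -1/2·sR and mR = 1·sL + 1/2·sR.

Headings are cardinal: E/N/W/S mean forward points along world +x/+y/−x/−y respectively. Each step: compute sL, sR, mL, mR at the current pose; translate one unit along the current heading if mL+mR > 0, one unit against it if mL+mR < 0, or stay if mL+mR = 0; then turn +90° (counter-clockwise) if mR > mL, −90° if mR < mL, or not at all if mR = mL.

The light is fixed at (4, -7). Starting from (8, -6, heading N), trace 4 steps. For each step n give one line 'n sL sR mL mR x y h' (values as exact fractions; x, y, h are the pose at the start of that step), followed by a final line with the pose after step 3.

0 120/13 120/29 2700/377 4260/377 8 -6 N
1 12 20/3 26/3 46/3 8 -5 W
2 120/17 24 -84/17 324/17 7 -5 S
3 6 15/2 9/4 39/4 7 -6 E
final 8 -6 N

n=0: pose=(8,-6,N); sL=120/13, sR=120/29; mL=2700/377, mR=4260/377; mL+mR=240/13 → advance +1; mR−mL=120/29 → turn +1·90°
n=1: pose=(8,-5,W); sL=12, sR=20/3; mL=26/3, mR=46/3; mL+mR=24 → advance +1; mR−mL=20/3 → turn +1·90°
n=2: pose=(7,-5,S); sL=120/17, sR=24; mL=-84/17, mR=324/17; mL+mR=240/17 → advance +1; mR−mL=24 → turn +1·90°
n=3: pose=(7,-6,E); sL=6, sR=15/2; mL=9/4, mR=39/4; mL+mR=12 → advance +1; mR−mL=15/2 → turn +1·90°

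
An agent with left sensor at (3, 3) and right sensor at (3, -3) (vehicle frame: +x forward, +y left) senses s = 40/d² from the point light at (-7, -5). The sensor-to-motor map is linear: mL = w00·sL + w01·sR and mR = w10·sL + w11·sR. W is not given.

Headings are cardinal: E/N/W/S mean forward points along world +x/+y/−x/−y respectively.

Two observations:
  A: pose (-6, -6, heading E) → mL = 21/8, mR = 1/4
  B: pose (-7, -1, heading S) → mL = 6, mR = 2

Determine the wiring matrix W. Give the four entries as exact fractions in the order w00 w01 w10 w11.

obs A: pose=(-6,-6,E) → sL=2, sR=5/4, mL=21/8, mR=1/4
obs B: pose=(-7,-1,S) → sL=4, sR=4, mL=6, mR=2
sensor matrix S = [[2, 5/4], [4, 4]]; det S = 3
solve [mL_A; mL_B] = S·[w00; w01] and [mR_A; mR_B] = S·[w10; w11]:
  w00 = 1, w01 = 1/2, w10 = -1/2, w11 = 1

1 1/2 -1/2 1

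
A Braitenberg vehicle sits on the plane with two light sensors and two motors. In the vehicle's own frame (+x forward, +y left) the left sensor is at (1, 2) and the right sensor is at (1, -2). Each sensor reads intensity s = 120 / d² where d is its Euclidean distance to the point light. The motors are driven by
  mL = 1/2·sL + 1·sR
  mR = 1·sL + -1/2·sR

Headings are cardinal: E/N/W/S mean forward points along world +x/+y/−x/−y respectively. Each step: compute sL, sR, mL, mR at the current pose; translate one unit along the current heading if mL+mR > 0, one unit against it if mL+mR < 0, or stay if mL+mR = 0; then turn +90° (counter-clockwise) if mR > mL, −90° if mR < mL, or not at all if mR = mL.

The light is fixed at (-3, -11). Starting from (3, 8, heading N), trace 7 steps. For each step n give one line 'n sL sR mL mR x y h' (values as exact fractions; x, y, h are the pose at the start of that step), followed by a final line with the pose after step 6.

0 15/52 15/58 1215/3016 60/377 3 8 N
1 120/533 120/373 86340/198809 12780/198809 3 9 E
2 60/221 60/193 19050/42653 4950/42653 4 9 S
3 24/65 40/159 4508/10335 2516/10335 4 8 W
4 15/52 15/58 1215/3016 60/377 3 8 N
5 120/533 120/373 86340/198809 12780/198809 3 9 E
6 60/221 60/193 19050/42653 4950/42653 4 9 S
final 4 8 W

n=0: pose=(3,8,N); sL=15/52, sR=15/58; mL=1215/3016, mR=60/377; mL+mR=1695/3016 → advance +1; mR−mL=-735/3016 → turn -1·90°
n=1: pose=(3,9,E); sL=120/533, sR=120/373; mL=86340/198809, mR=12780/198809; mL+mR=99120/198809 → advance +1; mR−mL=-73560/198809 → turn -1·90°
n=2: pose=(4,9,S); sL=60/221, sR=60/193; mL=19050/42653, mR=4950/42653; mL+mR=24000/42653 → advance +1; mR−mL=-14100/42653 → turn -1·90°
n=3: pose=(4,8,W); sL=24/65, sR=40/159; mL=4508/10335, mR=2516/10335; mL+mR=7024/10335 → advance +1; mR−mL=-664/3445 → turn -1·90°
n=4: pose=(3,8,N); sL=15/52, sR=15/58; mL=1215/3016, mR=60/377; mL+mR=1695/3016 → advance +1; mR−mL=-735/3016 → turn -1·90°
n=5: pose=(3,9,E); sL=120/533, sR=120/373; mL=86340/198809, mR=12780/198809; mL+mR=99120/198809 → advance +1; mR−mL=-73560/198809 → turn -1·90°
n=6: pose=(4,9,S); sL=60/221, sR=60/193; mL=19050/42653, mR=4950/42653; mL+mR=24000/42653 → advance +1; mR−mL=-14100/42653 → turn -1·90°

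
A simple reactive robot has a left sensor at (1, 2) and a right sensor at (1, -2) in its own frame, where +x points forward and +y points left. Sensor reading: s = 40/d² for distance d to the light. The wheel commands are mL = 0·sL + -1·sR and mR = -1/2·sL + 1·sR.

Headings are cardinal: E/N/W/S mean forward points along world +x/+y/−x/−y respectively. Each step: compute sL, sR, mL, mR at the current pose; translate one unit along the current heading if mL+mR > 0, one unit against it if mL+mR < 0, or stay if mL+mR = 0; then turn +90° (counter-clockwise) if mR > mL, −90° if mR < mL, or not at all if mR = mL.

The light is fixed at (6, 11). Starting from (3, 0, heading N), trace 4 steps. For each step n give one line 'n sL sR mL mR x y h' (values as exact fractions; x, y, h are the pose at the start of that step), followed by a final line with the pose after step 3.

n=0: pose=(3,0,N); sL=8/25, sR=40/101; mL=-40/101, mR=596/2525; mL+mR=-4/25 → advance -1; mR−mL=1596/2525 → turn +1·90°
n=1: pose=(3,-1,W); sL=10/53, sR=10/29; mL=-10/29, mR=385/1537; mL+mR=-5/53 → advance -1; mR−mL=915/1537 → turn +1·90°
n=2: pose=(4,-1,S); sL=40/169, sR=8/37; mL=-8/37, mR=612/6253; mL+mR=-20/169 → advance -1; mR−mL=1964/6253 → turn +1·90°
n=3: pose=(4,0,E); sL=20/41, sR=4/17; mL=-4/17, mR=-6/697; mL+mR=-10/41 → advance -1; mR−mL=158/697 → turn +1·90°

0 8/25 40/101 -40/101 596/2525 3 0 N
1 10/53 10/29 -10/29 385/1537 3 -1 W
2 40/169 8/37 -8/37 612/6253 4 -1 S
3 20/41 4/17 -4/17 -6/697 4 0 E
final 3 0 N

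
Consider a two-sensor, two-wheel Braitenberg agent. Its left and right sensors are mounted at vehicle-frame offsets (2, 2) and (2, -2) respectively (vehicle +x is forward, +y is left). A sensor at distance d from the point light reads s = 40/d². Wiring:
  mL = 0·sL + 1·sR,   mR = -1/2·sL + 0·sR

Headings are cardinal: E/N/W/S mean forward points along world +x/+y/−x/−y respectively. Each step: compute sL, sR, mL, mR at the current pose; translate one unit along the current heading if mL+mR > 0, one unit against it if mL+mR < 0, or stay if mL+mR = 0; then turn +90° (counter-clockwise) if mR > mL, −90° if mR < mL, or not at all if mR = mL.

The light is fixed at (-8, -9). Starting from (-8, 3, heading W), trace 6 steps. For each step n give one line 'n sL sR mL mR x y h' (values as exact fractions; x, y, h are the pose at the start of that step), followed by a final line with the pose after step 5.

n=0: pose=(-8,3,W); sL=5/13, sR=1/5; mL=1/5, mR=-5/26; mL+mR=1/130 → advance +1; mR−mL=-51/130 → turn -1·90°
n=1: pose=(-9,3,N); sL=8/41, sR=40/197; mL=40/197, mR=-4/41; mL+mR=852/8077 → advance +1; mR−mL=-2428/8077 → turn -1·90°
n=2: pose=(-9,4,E); sL=20/113, sR=20/61; mL=20/61, mR=-10/113; mL+mR=1650/6893 → advance +1; mR−mL=-2870/6893 → turn -1·90°
n=3: pose=(-8,4,S); sL=8/25, sR=8/25; mL=8/25, mR=-4/25; mL+mR=4/25 → advance +1; mR−mL=-12/25 → turn -1·90°
n=4: pose=(-8,3,W); sL=5/13, sR=1/5; mL=1/5, mR=-5/26; mL+mR=1/130 → advance +1; mR−mL=-51/130 → turn -1·90°
n=5: pose=(-9,3,N); sL=8/41, sR=40/197; mL=40/197, mR=-4/41; mL+mR=852/8077 → advance +1; mR−mL=-2428/8077 → turn -1·90°

0 5/13 1/5 1/5 -5/26 -8 3 W
1 8/41 40/197 40/197 -4/41 -9 3 N
2 20/113 20/61 20/61 -10/113 -9 4 E
3 8/25 8/25 8/25 -4/25 -8 4 S
4 5/13 1/5 1/5 -5/26 -8 3 W
5 8/41 40/197 40/197 -4/41 -9 3 N
final -9 4 E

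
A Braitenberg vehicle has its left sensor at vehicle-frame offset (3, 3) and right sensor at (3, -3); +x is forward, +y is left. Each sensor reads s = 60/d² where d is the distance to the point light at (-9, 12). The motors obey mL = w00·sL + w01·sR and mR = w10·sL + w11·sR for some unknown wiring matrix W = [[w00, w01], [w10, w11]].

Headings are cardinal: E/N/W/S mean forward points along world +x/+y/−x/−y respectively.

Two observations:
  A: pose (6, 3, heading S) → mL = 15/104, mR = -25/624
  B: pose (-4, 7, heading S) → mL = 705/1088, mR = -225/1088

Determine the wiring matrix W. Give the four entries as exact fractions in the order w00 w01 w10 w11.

-1/2 1 1/2 -1/2

obs A: pose=(6,3,S) → sL=5/39, sR=5/24, mL=15/104, mR=-25/624
obs B: pose=(-4,7,S) → sL=15/32, sR=15/17, mL=705/1088, mR=-225/1088
sensor matrix S = [[5/39, 5/24], [15/32, 15/17]]; det S = 875/56576
solve [mL_A; mL_B] = S·[w00; w01] and [mR_A; mR_B] = S·[w10; w11]:
  w00 = -1/2, w01 = 1, w10 = 1/2, w11 = -1/2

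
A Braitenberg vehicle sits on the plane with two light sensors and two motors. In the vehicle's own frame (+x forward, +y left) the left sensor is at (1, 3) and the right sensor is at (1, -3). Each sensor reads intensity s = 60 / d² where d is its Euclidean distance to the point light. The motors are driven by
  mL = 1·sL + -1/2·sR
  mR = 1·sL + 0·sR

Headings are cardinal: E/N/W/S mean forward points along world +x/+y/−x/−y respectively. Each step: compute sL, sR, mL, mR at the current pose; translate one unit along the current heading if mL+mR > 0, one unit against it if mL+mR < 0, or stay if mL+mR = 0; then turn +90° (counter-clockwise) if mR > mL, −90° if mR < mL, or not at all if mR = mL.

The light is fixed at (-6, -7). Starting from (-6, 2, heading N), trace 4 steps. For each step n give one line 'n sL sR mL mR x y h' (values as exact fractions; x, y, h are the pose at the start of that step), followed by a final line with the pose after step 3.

0 60/109 60/109 30/109 60/109 -6 2 N
1 6/5 6/17 87/85 6/5 -6 3 W
2 12/17 60/97 654/1649 12/17 -7 3 S
3 5/12 5/3 -5/12 5/12 -7 2 E
final -7 2 N

n=0: pose=(-6,2,N); sL=60/109, sR=60/109; mL=30/109, mR=60/109; mL+mR=90/109 → advance +1; mR−mL=30/109 → turn +1·90°
n=1: pose=(-6,3,W); sL=6/5, sR=6/17; mL=87/85, mR=6/5; mL+mR=189/85 → advance +1; mR−mL=3/17 → turn +1·90°
n=2: pose=(-7,3,S); sL=12/17, sR=60/97; mL=654/1649, mR=12/17; mL+mR=1818/1649 → advance +1; mR−mL=30/97 → turn +1·90°
n=3: pose=(-7,2,E); sL=5/12, sR=5/3; mL=-5/12, mR=5/12; mL+mR=0 → advance +0; mR−mL=5/6 → turn +1·90°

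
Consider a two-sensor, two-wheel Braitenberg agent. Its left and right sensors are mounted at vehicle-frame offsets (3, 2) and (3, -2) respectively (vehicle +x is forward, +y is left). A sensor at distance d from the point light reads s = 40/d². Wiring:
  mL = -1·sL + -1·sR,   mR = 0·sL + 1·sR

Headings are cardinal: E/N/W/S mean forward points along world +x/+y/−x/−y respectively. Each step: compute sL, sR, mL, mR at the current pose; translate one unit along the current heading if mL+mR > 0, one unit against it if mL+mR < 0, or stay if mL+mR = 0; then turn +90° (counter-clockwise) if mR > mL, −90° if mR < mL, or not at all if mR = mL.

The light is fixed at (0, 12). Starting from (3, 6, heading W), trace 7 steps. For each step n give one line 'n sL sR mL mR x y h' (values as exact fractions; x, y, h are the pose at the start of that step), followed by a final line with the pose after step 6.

0 5/8 5/2 -25/8 5/2 3 6 W
1 40/117 8/17 -1616/1989 8/17 4 6 S
2 20/29 20/49 -1560/1421 20/49 4 7 E
3 8 40/29 -272/29 40/29 3 7 N
4 5/8 5/2 -25/8 5/2 3 6 W
5 40/117 8/17 -1616/1989 8/17 4 6 S
6 20/29 20/49 -1560/1421 20/49 4 7 E
final 3 7 N

n=0: pose=(3,6,W); sL=5/8, sR=5/2; mL=-25/8, mR=5/2; mL+mR=-5/8 → advance -1; mR−mL=45/8 → turn +1·90°
n=1: pose=(4,6,S); sL=40/117, sR=8/17; mL=-1616/1989, mR=8/17; mL+mR=-40/117 → advance -1; mR−mL=2552/1989 → turn +1·90°
n=2: pose=(4,7,E); sL=20/29, sR=20/49; mL=-1560/1421, mR=20/49; mL+mR=-20/29 → advance -1; mR−mL=2140/1421 → turn +1·90°
n=3: pose=(3,7,N); sL=8, sR=40/29; mL=-272/29, mR=40/29; mL+mR=-8 → advance -1; mR−mL=312/29 → turn +1·90°
n=4: pose=(3,6,W); sL=5/8, sR=5/2; mL=-25/8, mR=5/2; mL+mR=-5/8 → advance -1; mR−mL=45/8 → turn +1·90°
n=5: pose=(4,6,S); sL=40/117, sR=8/17; mL=-1616/1989, mR=8/17; mL+mR=-40/117 → advance -1; mR−mL=2552/1989 → turn +1·90°
n=6: pose=(4,7,E); sL=20/29, sR=20/49; mL=-1560/1421, mR=20/49; mL+mR=-20/29 → advance -1; mR−mL=2140/1421 → turn +1·90°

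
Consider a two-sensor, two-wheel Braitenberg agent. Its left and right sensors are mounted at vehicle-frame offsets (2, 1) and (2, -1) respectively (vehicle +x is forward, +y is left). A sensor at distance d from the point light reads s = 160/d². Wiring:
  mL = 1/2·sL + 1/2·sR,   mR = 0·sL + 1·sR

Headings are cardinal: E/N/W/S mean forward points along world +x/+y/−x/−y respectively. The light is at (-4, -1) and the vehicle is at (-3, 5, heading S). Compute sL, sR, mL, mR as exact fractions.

8 10 9 10

left sensor world pos  = (-2, 3); dL² = 20
right sensor world pos = (-4, 3); dR² = 16
sL = 160/20 = 8
sR = 160/16 = 10
mL = 1/2·sL + 1/2·sR = 9
mR = 0·sL + 1·sR = 10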